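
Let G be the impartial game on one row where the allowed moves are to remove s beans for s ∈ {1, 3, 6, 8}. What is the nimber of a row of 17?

Compute g(0), g(1), … for moves {1, 3, 6, 8}:
k:     0  1  2  3  4  5  6  7  8  9 10 11 12 13 14 15 16 17
g(k):  0  1  0  1  0  1  2  3  2  0  1  0  1  0  1  2  3  2
So g(17) = 2.

2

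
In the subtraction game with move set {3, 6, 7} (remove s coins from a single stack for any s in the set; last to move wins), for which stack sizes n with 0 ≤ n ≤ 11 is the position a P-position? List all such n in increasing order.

0, 1, 2, 10, 11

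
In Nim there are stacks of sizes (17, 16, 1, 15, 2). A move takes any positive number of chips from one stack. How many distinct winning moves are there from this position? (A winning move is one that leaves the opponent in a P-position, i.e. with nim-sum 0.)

1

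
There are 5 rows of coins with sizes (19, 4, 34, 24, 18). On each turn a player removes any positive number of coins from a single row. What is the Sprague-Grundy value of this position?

Compute the nim-sum pairwise:
19 ⊕ 4 = 23
23 ⊕ 34 = 53
53 ⊕ 24 = 45
45 ⊕ 18 = 63

63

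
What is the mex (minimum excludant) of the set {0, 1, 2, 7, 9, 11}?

3

The values 0, 1, 2 are all present; 3 is the first non-negative integer missing from the set.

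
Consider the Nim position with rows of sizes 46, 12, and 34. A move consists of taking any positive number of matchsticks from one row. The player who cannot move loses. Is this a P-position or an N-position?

P-position

Nim-sum: 46 XOR 12 XOR 34 = 0.
The nim-sum is 0, so this is a P-position: the player to move is in a losing position under optimal play.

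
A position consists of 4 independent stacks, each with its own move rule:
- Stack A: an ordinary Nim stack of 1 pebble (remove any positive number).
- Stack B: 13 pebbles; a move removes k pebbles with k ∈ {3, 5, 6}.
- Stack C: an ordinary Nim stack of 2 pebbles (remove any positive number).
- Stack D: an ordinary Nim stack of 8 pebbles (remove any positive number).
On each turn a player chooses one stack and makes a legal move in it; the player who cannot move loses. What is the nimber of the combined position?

10

Stack A is a plain Nim stack of size 1, so its Grundy value is 1.
For stack B, compute g(0), g(1), … with moves {3, 5, 6}:
k:     0  1  2  3  4  5  6  7  8  9 10 11 12 13
g(k):  0  0  0  1  1  1  2  2  2  0  0  0  1  1
So g(13) = 1.
Stack C is a plain Nim stack of size 2, so its Grundy value is 2.
Stack D is a plain Nim stack of size 8, so its Grundy value is 8.
The value of a disjunctive sum is the nim-sum of the parts.
Combined value = 1 XOR 1 XOR 2 XOR 8 = 10.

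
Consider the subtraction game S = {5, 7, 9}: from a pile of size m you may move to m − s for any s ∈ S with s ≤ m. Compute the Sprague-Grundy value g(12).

2

Grundy values for subtraction set {5, 7, 9}:
k:     0  1  2  3  4  5  6  7  8  9 10 11 12
g(k):  0  0  0  0  0  1  1  1  1  1  2  2  2
So g(12) = 2.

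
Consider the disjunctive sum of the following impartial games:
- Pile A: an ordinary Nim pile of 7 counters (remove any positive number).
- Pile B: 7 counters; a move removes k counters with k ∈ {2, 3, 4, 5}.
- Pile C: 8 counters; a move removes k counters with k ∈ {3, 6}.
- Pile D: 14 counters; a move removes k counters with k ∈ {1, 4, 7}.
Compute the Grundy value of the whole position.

4

Pile A is a plain Nim pile of size 7, so its Grundy value is 7.
Grundy values for pile B (subtraction set {2, 3, 4, 5}):
g(0) = mex{} = 0
g(1) = mex{} = 0
g(2) = mex{0} = 1
g(3) = mex{0} = 1
g(4) = mex{0,1} = 2
g(5) = mex{0,1} = 2
g(6) = mex{0,1,2} = 3
g(7) = mex{1,2} = 0
So g(7) = 0.
Build the Grundy sequence for pile C with g(k) = mex{g(k−s) : s ∈ {3, 6}, s ≤ k}:
k:     0  1  2  3  4  5  6  7  8
g(k):  0  0  0  1  1  1  2  2  2
So g(8) = 2.
Grundy values for pile D (subtraction set {1, 4, 7}):
g(0) = mex{} = 0
g(1) = mex{0} = 1
g(2) = mex{1} = 0
g(3) = mex{0} = 1
g(4) = mex{0,1} = 2
g(5) = mex{1,2} = 0
g(6) = mex{0} = 1
g(7) = mex{0,1} = 2
g(8) = mex{1,2} = 0
g(9) = mex{0} = 1
g(10) = mex{1} = 0
g(11) = mex{0,2} = 1
g(12) = mex{0,1} = 2
g(13) = mex{1,2} = 0
g(14) = mex{0,2} = 1
So g(14) = 1.
The value of a disjunctive sum is the nim-sum of the parts.
Combined value = 7 ⊕ 0 ⊕ 2 ⊕ 1 = 4.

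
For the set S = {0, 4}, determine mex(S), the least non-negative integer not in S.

1

0 is in the set but 1 is not, so the mex is 1.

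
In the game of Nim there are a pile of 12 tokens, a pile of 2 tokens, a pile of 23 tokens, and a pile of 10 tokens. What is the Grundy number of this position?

Nim-sum: 12 ^ 2 ^ 23 ^ 10 = 19.

19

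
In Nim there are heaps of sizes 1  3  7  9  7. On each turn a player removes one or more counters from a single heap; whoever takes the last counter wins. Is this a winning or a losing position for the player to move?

Winning position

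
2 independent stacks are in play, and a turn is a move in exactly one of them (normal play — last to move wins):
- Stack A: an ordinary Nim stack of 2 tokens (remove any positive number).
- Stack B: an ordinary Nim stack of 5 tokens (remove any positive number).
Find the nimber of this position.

7

Stack A is a plain Nim stack of size 2, so its Grundy value is 2.
Stack B is a plain Nim stack of size 5, so its Grundy value is 5.
By the Sprague-Grundy theorem, the Grundy value of a sum of independent games is the XOR of the component values.
Combined value = 2 ⊕ 5 = 7.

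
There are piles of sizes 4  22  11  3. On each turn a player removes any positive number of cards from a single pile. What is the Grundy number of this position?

26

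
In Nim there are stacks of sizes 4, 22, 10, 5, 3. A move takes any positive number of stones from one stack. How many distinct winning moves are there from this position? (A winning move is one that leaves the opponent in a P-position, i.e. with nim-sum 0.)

1

Nim-sum: 4 ^ 22 ^ 10 ^ 5 ^ 3 = 30.
The overall nim-sum is X = 30. A stack of size p has a winning move iff p XOR X < p (reduce it to p XOR X).
  4: 4 XOR 30 = 26 ≥ 4 — no move.
  22: 22 XOR 30 = 8 < 22 — winning move (to 8).
  10: 10 XOR 30 = 20 ≥ 10 — no move.
  5: 5 XOR 30 = 27 ≥ 5 — no move.
  3: 3 XOR 30 = 29 ≥ 3 — no move.
That gives 1 winning move.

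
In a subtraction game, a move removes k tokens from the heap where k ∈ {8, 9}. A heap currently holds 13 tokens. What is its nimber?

1

Compute g(0), g(1), … for moves {8, 9}:
g(0) = mex{} = 0
g(1) = mex{} = 0
g(2) = mex{} = 0
g(3) = mex{} = 0
g(4) = mex{} = 0
g(5) = mex{} = 0
g(6) = mex{} = 0
g(7) = mex{} = 0
g(8) = mex{0} = 1
g(9) = mex{0} = 1
g(10) = mex{0} = 1
g(11) = mex{0} = 1
g(12) = mex{0} = 1
g(13) = mex{0} = 1
So g(13) = 1.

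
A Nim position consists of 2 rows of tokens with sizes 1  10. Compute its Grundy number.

11

Compute the nim-sum pairwise:
1 ^ 10 = 11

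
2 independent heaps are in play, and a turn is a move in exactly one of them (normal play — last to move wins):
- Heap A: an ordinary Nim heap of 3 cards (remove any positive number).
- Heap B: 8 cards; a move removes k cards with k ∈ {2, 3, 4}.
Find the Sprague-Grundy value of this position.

2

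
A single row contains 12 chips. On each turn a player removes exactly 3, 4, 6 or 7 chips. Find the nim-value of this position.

Build the Grundy sequence with g(k) = mex{g(k−s) : s ∈ {3, 4, 6, 7}, s ≤ k}:
k:     0  1  2  3  4  5  6  7  8  9 10 11 12
g(k):  0  0  0  1  1  1  2  2  2  3  0  0  0
So g(12) = 0.

0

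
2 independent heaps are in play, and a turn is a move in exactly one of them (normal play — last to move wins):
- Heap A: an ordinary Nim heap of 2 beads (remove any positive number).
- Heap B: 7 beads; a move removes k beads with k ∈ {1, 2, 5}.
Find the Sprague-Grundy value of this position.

3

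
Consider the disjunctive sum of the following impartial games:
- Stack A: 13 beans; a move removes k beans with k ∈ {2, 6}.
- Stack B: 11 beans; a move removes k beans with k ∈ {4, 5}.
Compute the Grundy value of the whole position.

Grundy values for stack A (subtraction set {2, 6}):
k:     0  1  2  3  4  5  6  7  8  9 10 11 12 13
g(k):  0  0  1  1  0  0  1  1  0  0  1  1  0  0
So g(13) = 0.
Grundy values for stack B (subtraction set {4, 5}):
k:     0  1  2  3  4  5  6  7  8  9 10 11
g(k):  0  0  0  0  1  1  1  1  2  0  0  0
So g(11) = 0.
By the Sprague-Grundy theorem, the Grundy value of a sum of independent games is the XOR of the component values.
Combined value = 0 XOR 0 = 0.

0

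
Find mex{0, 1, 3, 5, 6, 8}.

The values 0, 1 are all present; 2 is the first non-negative integer missing from the set.

2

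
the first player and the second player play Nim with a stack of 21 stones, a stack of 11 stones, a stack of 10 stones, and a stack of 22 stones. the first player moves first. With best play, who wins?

the first player wins

Bitwise XOR of the heap sizes:
  10101  (21)
  01011  (11)
  01010  (10)
  10110  (22)
  -----
  00010  (2)
The nim-sum is 2 ≠ 0, so this is an N-position: the player to move can win; the first player has a winning move.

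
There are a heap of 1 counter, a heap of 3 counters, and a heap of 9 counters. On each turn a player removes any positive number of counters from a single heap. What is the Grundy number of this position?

11

In binary:
  0001  (1)
  0011  (3)
  1001  (9)
  ----
  1011  (11)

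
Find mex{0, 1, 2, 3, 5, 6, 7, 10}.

The values 0, 1, 2, 3 are all present; 4 is the first non-negative integer missing from the set.

4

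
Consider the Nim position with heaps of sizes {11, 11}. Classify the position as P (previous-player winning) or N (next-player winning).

P-position

In binary:
  1011  (11)
  1011  (11)
  ----
  0000  (0)
The nim-sum is 0, so this is a P-position: the player to move is in a losing position under optimal play.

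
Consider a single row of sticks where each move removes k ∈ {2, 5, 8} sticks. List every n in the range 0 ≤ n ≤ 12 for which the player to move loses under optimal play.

0, 1, 4, 7, 10, 11

Build the Grundy sequence with g(k) = mex{g(k−s) : s ∈ {2, 5, 8}, s ≤ k}:
k:     0  1  2  3  4  5  6  7  8  9 10 11 12
g(k):  0  0  1  1  0  2  1  0  2  1  0  0  1
The P-positions (g = 0) in 0..12 are 0, 1, 4, 7, 10, 11.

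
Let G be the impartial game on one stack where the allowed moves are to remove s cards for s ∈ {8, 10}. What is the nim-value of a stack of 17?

Compute g(0), g(1), … for moves {8, 10}:
k:     0  1  2  3  4  5  6  7  8  9 10 11 12 13 14 15 16 17
g(k):  0  0  0  0  0  0  0  0  1  1  1  1  1  1  1  1  2  2
So g(17) = 2.

2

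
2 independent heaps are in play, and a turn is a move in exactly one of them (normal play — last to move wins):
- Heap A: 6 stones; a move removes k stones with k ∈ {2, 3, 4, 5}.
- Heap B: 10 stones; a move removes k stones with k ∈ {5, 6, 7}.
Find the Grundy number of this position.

Build the Grundy sequence for heap A with g(k) = mex{g(k−s) : s ∈ {2, 3, 4, 5}, s ≤ k}:
k:     0  1  2  3  4  5  6
g(k):  0  0  1  1  2  2  3
So g(6) = 3.
Build the Grundy sequence for heap B with g(k) = mex{g(k−s) : s ∈ {5, 6, 7}, s ≤ k}:
k:     0  1  2  3  4  5  6  7  8  9 10
g(k):  0  0  0  0  0  1  1  1  1  1  2
So g(10) = 2.
The value of a disjunctive sum is the nim-sum of the parts.
Combined value = 3 XOR 2 = 1.

1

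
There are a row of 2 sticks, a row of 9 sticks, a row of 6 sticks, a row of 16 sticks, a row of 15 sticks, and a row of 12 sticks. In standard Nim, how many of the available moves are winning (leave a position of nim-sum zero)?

1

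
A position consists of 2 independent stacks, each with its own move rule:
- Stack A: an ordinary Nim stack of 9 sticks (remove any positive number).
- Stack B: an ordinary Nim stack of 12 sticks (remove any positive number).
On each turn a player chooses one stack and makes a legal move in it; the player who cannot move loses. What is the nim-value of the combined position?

5

Stack A is a plain Nim stack of size 9, so its Grundy value is 9.
Stack B is a plain Nim stack of size 12, so its Grundy value is 12.
The value of a disjunctive sum is the nim-sum of the parts.
Combined value = 9 ⊕ 12 = 5.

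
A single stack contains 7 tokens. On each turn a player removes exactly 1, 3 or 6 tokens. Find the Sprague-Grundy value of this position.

Grundy values for subtraction set {1, 3, 6}:
g(0) = mex{} = 0
g(1) = mex{0} = 1
g(2) = mex{1} = 0
g(3) = mex{0} = 1
g(4) = mex{1} = 0
g(5) = mex{0} = 1
g(6) = mex{0,1} = 2
g(7) = mex{0,1,2} = 3
So g(7) = 3.

3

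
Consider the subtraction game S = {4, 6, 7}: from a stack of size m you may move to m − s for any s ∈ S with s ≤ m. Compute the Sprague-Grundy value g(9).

Grundy values for subtraction set {4, 6, 7}:
g(0) = mex{} = 0
g(1) = mex{} = 0
g(2) = mex{} = 0
g(3) = mex{} = 0
g(4) = mex{0} = 1
g(5) = mex{0} = 1
g(6) = mex{0} = 1
g(7) = mex{0} = 1
g(8) = mex{0,1} = 2
g(9) = mex{0,1} = 2
So g(9) = 2.

2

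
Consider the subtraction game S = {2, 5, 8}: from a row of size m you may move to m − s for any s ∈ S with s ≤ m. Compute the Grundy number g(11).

Build the Grundy sequence with g(k) = mex{g(k−s) : s ∈ {2, 5, 8}, s ≤ k}:
k:     0  1  2  3  4  5  6  7  8  9 10 11
g(k):  0  0  1  1  0  2  1  0  2  1  0  0
So g(11) = 0.

0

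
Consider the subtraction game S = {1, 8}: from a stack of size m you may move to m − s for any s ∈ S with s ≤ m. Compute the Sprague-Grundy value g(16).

Grundy values for subtraction set {1, 8}:
k:     0  1  2  3  4  5  6  7  8  9 10 11 12 13 14 15 16
g(k):  0  1  0  1  0  1  0  1  2  0  1  0  1  0  1  0  1
So g(16) = 1.

1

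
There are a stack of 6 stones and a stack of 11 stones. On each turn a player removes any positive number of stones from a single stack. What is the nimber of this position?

In binary:
  0110  (6)
  1011  (11)
  ----
  1101  (13)

13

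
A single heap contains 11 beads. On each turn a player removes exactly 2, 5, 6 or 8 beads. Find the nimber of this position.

Build the Grundy sequence with g(k) = mex{g(k−s) : s ∈ {2, 5, 6, 8}, s ≤ k}:
g(0) = mex{} = 0
g(1) = mex{} = 0
g(2) = mex{0} = 1
g(3) = mex{0} = 1
g(4) = mex{1} = 0
g(5) = mex{0,1} = 2
g(6) = mex{0} = 1
g(7) = mex{0,1,2} = 3
g(8) = mex{0,1} = 2
g(9) = mex{0,1,3} = 2
g(10) = mex{0,1,2} = 3
g(11) = mex{1,2} = 0
So g(11) = 0.

0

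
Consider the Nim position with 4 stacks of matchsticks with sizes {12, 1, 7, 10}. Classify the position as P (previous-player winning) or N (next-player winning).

Nim-sum: 12 XOR 1 XOR 7 XOR 10 = 0.
The nim-sum is 0, so this is a P-position: the player to move is in a losing position under optimal play.

P-position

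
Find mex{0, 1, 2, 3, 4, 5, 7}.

6

The values 0, 1, 2, 3, 4, 5 are all present; 6 is the first non-negative integer missing from the set.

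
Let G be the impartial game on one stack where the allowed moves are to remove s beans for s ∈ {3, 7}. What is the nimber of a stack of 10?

Grundy values for subtraction set {3, 7}:
g(0) = mex{} = 0
g(1) = mex{} = 0
g(2) = mex{} = 0
g(3) = mex{0} = 1
g(4) = mex{0} = 1
g(5) = mex{0} = 1
g(6) = mex{1} = 0
g(7) = mex{0,1} = 2
g(8) = mex{0,1} = 2
g(9) = mex{0} = 1
g(10) = mex{1,2} = 0
So g(10) = 0.

0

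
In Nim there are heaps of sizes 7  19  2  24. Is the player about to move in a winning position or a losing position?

Winning position

Nim-sum: 7 ⊕ 19 ⊕ 2 ⊕ 24 = 14.
The nim-sum is 14 ≠ 0, so this is an N-position: the player to move can win.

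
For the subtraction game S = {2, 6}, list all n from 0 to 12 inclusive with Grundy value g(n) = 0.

Grundy values for subtraction set {2, 6}:
g(0) = mex{} = 0
g(1) = mex{} = 0
g(2) = mex{0} = 1
g(3) = mex{0} = 1
g(4) = mex{1} = 0
g(5) = mex{1} = 0
g(6) = mex{0} = 1
g(7) = mex{0} = 1
g(8) = mex{1} = 0
g(9) = mex{1} = 0
g(10) = mex{0} = 1
g(11) = mex{0} = 1
g(12) = mex{1} = 0
The P-positions (g = 0) in 0..12 are 0, 1, 4, 5, 8, 9, 12.

0, 1, 4, 5, 8, 9, 12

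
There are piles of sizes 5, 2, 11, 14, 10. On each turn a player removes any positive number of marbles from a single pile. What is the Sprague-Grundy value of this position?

8

Compute the nim-sum pairwise:
5 ⊕ 2 = 7
7 ⊕ 11 = 12
12 ⊕ 14 = 2
2 ⊕ 10 = 8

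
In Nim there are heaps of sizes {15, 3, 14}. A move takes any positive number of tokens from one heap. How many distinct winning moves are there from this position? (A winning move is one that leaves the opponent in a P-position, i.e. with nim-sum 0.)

3

Nim-sum: 15 ⊕ 3 ⊕ 14 = 2.
The overall nim-sum is X = 2. A heap of size p has a winning move iff p XOR X < p (reduce it to p XOR X).
  15: 15 XOR 2 = 13 < 15 — winning move (to 13).
  3: 3 XOR 2 = 1 < 3 — winning move (to 1).
  14: 14 XOR 2 = 12 < 14 — winning move (to 12).
That gives 3 winning moves.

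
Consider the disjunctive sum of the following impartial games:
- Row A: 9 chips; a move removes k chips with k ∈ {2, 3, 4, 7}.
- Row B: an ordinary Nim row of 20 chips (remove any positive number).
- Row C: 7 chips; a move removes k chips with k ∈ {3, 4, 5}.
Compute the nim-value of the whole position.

18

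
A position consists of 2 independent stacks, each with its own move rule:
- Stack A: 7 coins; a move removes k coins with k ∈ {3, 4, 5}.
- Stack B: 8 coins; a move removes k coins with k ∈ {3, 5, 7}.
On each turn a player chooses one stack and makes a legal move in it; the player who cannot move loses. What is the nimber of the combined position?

0

Build the Grundy sequence for stack A with g(k) = mex{g(k−s) : s ∈ {3, 4, 5}, s ≤ k}:
g(0) = mex{} = 0
g(1) = mex{} = 0
g(2) = mex{} = 0
g(3) = mex{0} = 1
g(4) = mex{0} = 1
g(5) = mex{0} = 1
g(6) = mex{0,1} = 2
g(7) = mex{0,1} = 2
So g(7) = 2.
Build the Grundy sequence for stack B with g(k) = mex{g(k−s) : s ∈ {3, 5, 7}, s ≤ k}:
k:     0  1  2  3  4  5  6  7  8
g(k):  0  0  0  1  1  1  2  2  2
So g(8) = 2.
The value of a disjunctive sum is the nim-sum of the parts.
Combined value = 2 ⊕ 2 = 0.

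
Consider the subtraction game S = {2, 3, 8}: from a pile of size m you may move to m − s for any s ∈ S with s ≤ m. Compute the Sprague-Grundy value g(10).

0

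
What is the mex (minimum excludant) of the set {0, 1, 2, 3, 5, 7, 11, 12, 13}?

The values 0, 1, 2, 3 are all present; 4 is the first non-negative integer missing from the set.

4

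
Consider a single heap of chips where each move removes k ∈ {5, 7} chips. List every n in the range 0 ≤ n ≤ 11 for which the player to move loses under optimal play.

0, 1, 2, 3, 4

Compute g(0), g(1), … for moves {5, 7}:
g(0) = mex{} = 0
g(1) = mex{} = 0
g(2) = mex{} = 0
g(3) = mex{} = 0
g(4) = mex{} = 0
g(5) = mex{0} = 1
g(6) = mex{0} = 1
g(7) = mex{0} = 1
g(8) = mex{0} = 1
g(9) = mex{0} = 1
g(10) = mex{0,1} = 2
g(11) = mex{0,1} = 2
The P-positions (g = 0) in 0..11 are 0, 1, 2, 3, 4.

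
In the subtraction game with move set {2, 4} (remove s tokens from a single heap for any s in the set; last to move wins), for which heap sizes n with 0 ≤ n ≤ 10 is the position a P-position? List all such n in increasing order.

0, 1, 6, 7

Compute g(0), g(1), … for moves {2, 4}:
g(0) = mex{} = 0
g(1) = mex{} = 0
g(2) = mex{0} = 1
g(3) = mex{0} = 1
g(4) = mex{0,1} = 2
g(5) = mex{0,1} = 2
g(6) = mex{1,2} = 0
g(7) = mex{1,2} = 0
g(8) = mex{0,2} = 1
g(9) = mex{0,2} = 1
g(10) = mex{0,1} = 2
The P-positions (g = 0) in 0..10 are 0, 1, 6, 7.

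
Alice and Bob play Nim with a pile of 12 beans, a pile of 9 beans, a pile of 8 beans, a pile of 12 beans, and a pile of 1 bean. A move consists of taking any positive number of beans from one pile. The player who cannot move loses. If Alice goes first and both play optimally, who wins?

Compute the nim-sum pairwise:
12 XOR 9 = 5
5 XOR 8 = 13
13 XOR 12 = 1
1 XOR 1 = 0
The nim-sum is 0, so this is a P-position: the player to move is in a losing position under optimal play; Alice is about to move from it and so loses — Bob wins.

Bob wins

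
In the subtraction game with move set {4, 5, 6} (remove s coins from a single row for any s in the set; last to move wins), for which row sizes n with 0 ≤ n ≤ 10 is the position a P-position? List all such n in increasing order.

0, 1, 2, 3, 10

Build the Grundy sequence with g(k) = mex{g(k−s) : s ∈ {4, 5, 6}, s ≤ k}:
g(0) = mex{} = 0
g(1) = mex{} = 0
g(2) = mex{} = 0
g(3) = mex{} = 0
g(4) = mex{0} = 1
g(5) = mex{0} = 1
g(6) = mex{0} = 1
g(7) = mex{0} = 1
g(8) = mex{0,1} = 2
g(9) = mex{0,1} = 2
g(10) = mex{1} = 0
The P-positions (g = 0) in 0..10 are 0, 1, 2, 3, 10.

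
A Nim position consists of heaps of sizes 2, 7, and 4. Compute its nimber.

1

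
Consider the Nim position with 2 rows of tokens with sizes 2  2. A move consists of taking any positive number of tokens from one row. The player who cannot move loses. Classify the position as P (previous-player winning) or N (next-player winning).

P-position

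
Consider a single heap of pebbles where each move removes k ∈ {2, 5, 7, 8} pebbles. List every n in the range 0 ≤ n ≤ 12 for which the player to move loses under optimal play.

Grundy values for subtraction set {2, 5, 7, 8}:
k:     0  1  2  3  4  5  6  7  8  9 10 11 12
g(k):  0  0  1  1  0  2  1  3  2  2  0  3  1
The P-positions (g = 0) in 0..12 are 0, 1, 4, 10.

0, 1, 4, 10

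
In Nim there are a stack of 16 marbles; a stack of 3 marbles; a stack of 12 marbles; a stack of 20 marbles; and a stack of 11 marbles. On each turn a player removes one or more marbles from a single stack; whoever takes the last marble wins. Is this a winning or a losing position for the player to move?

Nim-sum: 16 XOR 3 XOR 12 XOR 20 XOR 11 = 0.
The nim-sum is 0, so this is a P-position: the player to move is in a losing position under optimal play.

Losing position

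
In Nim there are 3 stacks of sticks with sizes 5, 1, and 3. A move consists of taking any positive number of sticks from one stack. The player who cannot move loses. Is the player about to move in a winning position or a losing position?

Winning position

Compute the nim-sum pairwise:
5 ^ 1 = 4
4 ^ 3 = 7
The nim-sum is 7 ≠ 0, so this is an N-position: the player to move can win.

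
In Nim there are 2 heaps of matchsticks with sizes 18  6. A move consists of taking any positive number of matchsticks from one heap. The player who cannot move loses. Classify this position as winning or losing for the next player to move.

Winning position

Write each in binary and XOR column by column:
  10010  (18)
  00110  (6)
  -----
  10100  (20)
The nim-sum is 20 ≠ 0, so this is an N-position: the player to move can win.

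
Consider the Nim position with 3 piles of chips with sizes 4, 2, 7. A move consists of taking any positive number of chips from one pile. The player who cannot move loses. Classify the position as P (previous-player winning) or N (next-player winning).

Nim-sum: 4 ^ 2 ^ 7 = 1.
The nim-sum is 1 ≠ 0, so this is an N-position: the player to move can win.

N-position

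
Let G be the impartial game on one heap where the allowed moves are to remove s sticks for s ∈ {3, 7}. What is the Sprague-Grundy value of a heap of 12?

Compute g(0), g(1), … for moves {3, 7}:
k:     0  1  2  3  4  5  6  7  8  9 10 11 12
g(k):  0  0  0  1  1  1  0  2  2  1  0  0  0
So g(12) = 0.

0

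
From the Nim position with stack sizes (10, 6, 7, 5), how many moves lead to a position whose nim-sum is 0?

1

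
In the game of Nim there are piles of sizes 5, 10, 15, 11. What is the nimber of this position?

Compute the nim-sum pairwise:
5 ^ 10 = 15
15 ^ 15 = 0
0 ^ 11 = 11

11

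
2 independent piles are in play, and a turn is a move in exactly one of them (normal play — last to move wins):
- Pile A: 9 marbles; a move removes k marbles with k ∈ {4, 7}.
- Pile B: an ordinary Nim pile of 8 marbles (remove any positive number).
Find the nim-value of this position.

Grundy values for pile A (subtraction set {4, 7}):
g(0) = mex{} = 0
g(1) = mex{} = 0
g(2) = mex{} = 0
g(3) = mex{} = 0
g(4) = mex{0} = 1
g(5) = mex{0} = 1
g(6) = mex{0} = 1
g(7) = mex{0} = 1
g(8) = mex{0,1} = 2
g(9) = mex{0,1} = 2
So g(9) = 2.
Pile B is a plain Nim pile of size 8, so its Grundy value is 8.
By the Sprague-Grundy theorem, the Grundy value of a sum of independent games is the XOR of the component values.
Combined value = 2 ⊕ 8 = 10.

10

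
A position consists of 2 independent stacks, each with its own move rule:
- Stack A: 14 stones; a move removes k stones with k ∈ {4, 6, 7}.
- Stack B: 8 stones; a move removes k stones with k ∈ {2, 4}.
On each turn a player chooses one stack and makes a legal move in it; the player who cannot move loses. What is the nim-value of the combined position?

Grundy values for stack A (subtraction set {4, 6, 7}):
g(0) = mex{} = 0
g(1) = mex{} = 0
g(2) = mex{} = 0
g(3) = mex{} = 0
g(4) = mex{0} = 1
g(5) = mex{0} = 1
g(6) = mex{0} = 1
g(7) = mex{0} = 1
g(8) = mex{0,1} = 2
g(9) = mex{0,1} = 2
g(10) = mex{0,1} = 2
g(11) = mex{1} = 0
g(12) = mex{1,2} = 0
g(13) = mex{1,2} = 0
g(14) = mex{1,2} = 0
So g(14) = 0.
Grundy values for stack B (subtraction set {2, 4}):
k:     0  1  2  3  4  5  6  7  8
g(k):  0  0  1  1  2  2  0  0  1
So g(8) = 1.
The value of a disjunctive sum is the nim-sum of the parts.
Combined value = 0 ⊕ 1 = 1.

1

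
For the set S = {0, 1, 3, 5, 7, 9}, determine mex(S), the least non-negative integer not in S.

2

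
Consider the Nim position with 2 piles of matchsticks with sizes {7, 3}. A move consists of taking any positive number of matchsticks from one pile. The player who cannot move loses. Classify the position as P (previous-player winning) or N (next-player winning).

Bitwise XOR of the heap sizes:
  111  (7)
  011  (3)
  ---
  100  (4)
The nim-sum is 4 ≠ 0, so this is an N-position: the player to move can win.

N-position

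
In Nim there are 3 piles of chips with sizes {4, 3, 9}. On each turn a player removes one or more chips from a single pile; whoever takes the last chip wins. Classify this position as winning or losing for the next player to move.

Winning position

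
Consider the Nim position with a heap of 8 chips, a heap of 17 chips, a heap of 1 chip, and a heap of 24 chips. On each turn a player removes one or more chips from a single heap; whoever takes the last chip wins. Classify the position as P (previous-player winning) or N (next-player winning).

Nim-sum: 8 ⊕ 17 ⊕ 1 ⊕ 24 = 0.
The nim-sum is 0, so this is a P-position: the player to move is in a losing position under optimal play.

P-position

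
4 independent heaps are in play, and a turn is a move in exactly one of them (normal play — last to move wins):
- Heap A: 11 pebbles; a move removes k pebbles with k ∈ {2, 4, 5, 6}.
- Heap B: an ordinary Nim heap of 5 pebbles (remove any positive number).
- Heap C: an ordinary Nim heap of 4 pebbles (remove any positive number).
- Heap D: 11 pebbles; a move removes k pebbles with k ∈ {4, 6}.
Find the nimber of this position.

0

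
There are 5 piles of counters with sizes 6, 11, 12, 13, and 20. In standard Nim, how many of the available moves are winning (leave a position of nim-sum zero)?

Write each in binary and XOR column by column:
  00110  (6)
  01011  (11)
  01100  (12)
  01101  (13)
  10100  (20)
  -----
  11000  (24)
The overall nim-sum is X = 24. A pile of size p has a winning move iff p XOR X < p (reduce it to p XOR X).
  6: 6 XOR 24 = 30 ≥ 6 — no move.
  11: 11 XOR 24 = 19 ≥ 11 — no move.
  12: 12 XOR 24 = 20 ≥ 12 — no move.
  13: 13 XOR 24 = 21 ≥ 13 — no move.
  20: 20 XOR 24 = 12 < 20 — winning move (to 12).
That gives 1 winning move.

1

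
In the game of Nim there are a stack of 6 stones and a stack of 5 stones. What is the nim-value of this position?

Bitwise XOR of the heap sizes:
  110  (6)
  101  (5)
  ---
  011  (3)

3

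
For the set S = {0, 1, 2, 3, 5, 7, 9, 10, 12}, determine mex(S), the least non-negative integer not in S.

4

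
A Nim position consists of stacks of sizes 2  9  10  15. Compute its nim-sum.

14

Nim-sum: 2 ^ 9 ^ 10 ^ 15 = 14.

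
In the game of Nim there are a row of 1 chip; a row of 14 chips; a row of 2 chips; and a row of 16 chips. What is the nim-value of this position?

29

In binary:
  00001  (1)
  01110  (14)
  00010  (2)
  10000  (16)
  -----
  11101  (29)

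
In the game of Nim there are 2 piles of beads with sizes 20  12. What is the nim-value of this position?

Compute the nim-sum pairwise:
20 XOR 12 = 24

24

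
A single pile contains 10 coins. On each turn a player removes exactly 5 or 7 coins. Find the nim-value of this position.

2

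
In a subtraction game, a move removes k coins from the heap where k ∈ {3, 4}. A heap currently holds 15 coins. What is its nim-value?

0

Compute g(0), g(1), … for moves {3, 4}:
k:     0  1  2  3  4  5  6  7  8  9 10 11 12 13 14 15
g(k):  0  0  0  1  1  1  2  0  0  0  1  1  1  2  0  0
So g(15) = 0.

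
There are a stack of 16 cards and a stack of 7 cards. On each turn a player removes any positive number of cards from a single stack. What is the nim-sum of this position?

Bitwise XOR of the heap sizes:
  10000  (16)
  00111  (7)
  -----
  10111  (23)

23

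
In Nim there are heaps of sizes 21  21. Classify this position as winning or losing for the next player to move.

Compute the nim-sum pairwise:
21 XOR 21 = 0
The nim-sum is 0, so this is a P-position: the player to move is in a losing position under optimal play.

Losing position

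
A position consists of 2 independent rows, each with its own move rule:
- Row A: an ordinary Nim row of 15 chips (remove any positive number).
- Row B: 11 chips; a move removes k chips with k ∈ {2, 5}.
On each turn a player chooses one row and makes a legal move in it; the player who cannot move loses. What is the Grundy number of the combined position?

Row A is a plain Nim row of size 15, so its Grundy value is 15.
Build the Grundy sequence for row B with g(k) = mex{g(k−s) : s ∈ {2, 5}, s ≤ k}:
k:     0  1  2  3  4  5  6  7  8  9 10 11
g(k):  0  0  1  1  0  2  1  0  0  1  1  0
So g(11) = 0.
By the Sprague-Grundy theorem, the Grundy value of a sum of independent games is the XOR of the component values.
Combined value = 15 ⊕ 0 = 15.

15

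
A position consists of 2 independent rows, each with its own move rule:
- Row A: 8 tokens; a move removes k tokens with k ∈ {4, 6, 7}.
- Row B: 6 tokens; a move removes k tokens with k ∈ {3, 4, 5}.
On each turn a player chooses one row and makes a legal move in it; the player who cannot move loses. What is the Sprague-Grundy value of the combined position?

0

Grundy values for row A (subtraction set {4, 6, 7}):
k:     0  1  2  3  4  5  6  7  8
g(k):  0  0  0  0  1  1  1  1  2
So g(8) = 2.
Build the Grundy sequence for row B with g(k) = mex{g(k−s) : s ∈ {3, 4, 5}, s ≤ k}:
k:     0  1  2  3  4  5  6
g(k):  0  0  0  1  1  1  2
So g(6) = 2.
The value of a disjunctive sum is the nim-sum of the parts.
Combined value = 2 ⊕ 2 = 0.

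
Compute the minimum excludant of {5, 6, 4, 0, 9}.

0 is in the set but 1 is not, so the mex is 1.

1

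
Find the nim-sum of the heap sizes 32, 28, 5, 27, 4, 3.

37

Compute the nim-sum pairwise:
32 ⊕ 28 = 60
60 ⊕ 5 = 57
57 ⊕ 27 = 34
34 ⊕ 4 = 38
38 ⊕ 3 = 37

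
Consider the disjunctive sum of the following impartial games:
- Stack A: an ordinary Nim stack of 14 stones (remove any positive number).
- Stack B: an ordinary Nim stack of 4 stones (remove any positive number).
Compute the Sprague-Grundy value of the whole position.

10

Stack A is a plain Nim stack of size 14, so its Grundy value is 14.
Stack B is a plain Nim stack of size 4, so its Grundy value is 4.
By the Sprague-Grundy theorem, the Grundy value of a sum of independent games is the XOR of the component values.
Combined value = 14 XOR 4 = 10.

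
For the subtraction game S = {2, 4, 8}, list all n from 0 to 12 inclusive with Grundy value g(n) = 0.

Grundy values for subtraction set {2, 4, 8}:
k:     0  1  2  3  4  5  6  7  8  9 10 11 12
g(k):  0  0  1  1  2  2  0  0  1  1  2  2  0
The P-positions (g = 0) in 0..12 are 0, 1, 6, 7, 12.

0, 1, 6, 7, 12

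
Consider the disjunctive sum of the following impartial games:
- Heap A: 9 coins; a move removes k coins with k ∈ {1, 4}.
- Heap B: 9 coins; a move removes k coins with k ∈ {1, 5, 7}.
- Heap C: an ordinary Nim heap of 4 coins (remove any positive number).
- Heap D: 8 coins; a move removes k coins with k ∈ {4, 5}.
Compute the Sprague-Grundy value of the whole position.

5

For heap A, compute g(0), g(1), … with moves {1, 4}:
g(0) = mex{} = 0
g(1) = mex{0} = 1
g(2) = mex{1} = 0
g(3) = mex{0} = 1
g(4) = mex{0,1} = 2
g(5) = mex{1,2} = 0
g(6) = mex{0} = 1
g(7) = mex{1} = 0
g(8) = mex{0,2} = 1
g(9) = mex{0,1} = 2
So g(9) = 2.
For heap B, compute g(0), g(1), … with moves {1, 5, 7}:
g(0) = mex{} = 0
g(1) = mex{0} = 1
g(2) = mex{1} = 0
g(3) = mex{0} = 1
g(4) = mex{1} = 0
g(5) = mex{0} = 1
g(6) = mex{1} = 0
g(7) = mex{0} = 1
g(8) = mex{1} = 0
g(9) = mex{0} = 1
So g(9) = 1.
Heap C is a plain Nim heap of size 4, so its Grundy value is 4.
Grundy values for heap D (subtraction set {4, 5}):
k:     0  1  2  3  4  5  6  7  8
g(k):  0  0  0  0  1  1  1  1  2
So g(8) = 2.
By the Sprague-Grundy theorem, the Grundy value of a sum of independent games is the XOR of the component values.
Combined value = 2 XOR 1 XOR 4 XOR 2 = 5.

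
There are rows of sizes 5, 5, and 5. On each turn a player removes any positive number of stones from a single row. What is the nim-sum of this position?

5

Nim-sum: 5 ⊕ 5 ⊕ 5 = 5.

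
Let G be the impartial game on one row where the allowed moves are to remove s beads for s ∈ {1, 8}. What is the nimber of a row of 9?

Grundy values for subtraction set {1, 8}:
g(0) = mex{} = 0
g(1) = mex{0} = 1
g(2) = mex{1} = 0
g(3) = mex{0} = 1
g(4) = mex{1} = 0
g(5) = mex{0} = 1
g(6) = mex{1} = 0
g(7) = mex{0} = 1
g(8) = mex{0,1} = 2
g(9) = mex{1,2} = 0
So g(9) = 0.

0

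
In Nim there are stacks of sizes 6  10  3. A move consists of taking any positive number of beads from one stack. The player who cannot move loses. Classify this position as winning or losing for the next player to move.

Winning position

Nim-sum: 6 XOR 10 XOR 3 = 15.
The nim-sum is 15 ≠ 0, so this is an N-position: the player to move can win.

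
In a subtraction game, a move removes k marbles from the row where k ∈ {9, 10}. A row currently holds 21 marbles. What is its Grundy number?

Build the Grundy sequence with g(k) = mex{g(k−s) : s ∈ {9, 10}, s ≤ k}:
k:     0  1  2  3  4  5  6  7  8  9 10 11 12 13 14 15 16 17 18 19 20 21
g(k):  0  0  0  0  0  0  0  0  0  1  1  1  1  1  1  1  1  1  2  0  0  0
So g(21) = 0.

0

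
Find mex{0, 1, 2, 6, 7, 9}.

The values 0, 1, 2 are all present; 3 is the first non-negative integer missing from the set.

3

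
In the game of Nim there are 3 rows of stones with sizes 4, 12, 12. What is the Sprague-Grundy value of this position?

4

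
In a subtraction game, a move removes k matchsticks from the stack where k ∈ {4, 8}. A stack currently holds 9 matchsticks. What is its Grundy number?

Build the Grundy sequence with g(k) = mex{g(k−s) : s ∈ {4, 8}, s ≤ k}:
g(0) = mex{} = 0
g(1) = mex{} = 0
g(2) = mex{} = 0
g(3) = mex{} = 0
g(4) = mex{0} = 1
g(5) = mex{0} = 1
g(6) = mex{0} = 1
g(7) = mex{0} = 1
g(8) = mex{0,1} = 2
g(9) = mex{0,1} = 2
So g(9) = 2.

2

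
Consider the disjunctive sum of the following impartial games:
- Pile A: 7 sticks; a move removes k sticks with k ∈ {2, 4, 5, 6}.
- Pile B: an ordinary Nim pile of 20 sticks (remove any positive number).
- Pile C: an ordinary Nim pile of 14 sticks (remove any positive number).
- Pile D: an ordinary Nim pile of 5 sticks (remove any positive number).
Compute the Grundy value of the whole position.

For pile A, compute g(0), g(1), … with moves {2, 4, 5, 6}:
g(0) = mex{} = 0
g(1) = mex{} = 0
g(2) = mex{0} = 1
g(3) = mex{0} = 1
g(4) = mex{0,1} = 2
g(5) = mex{0,1} = 2
g(6) = mex{0,1,2} = 3
g(7) = mex{0,1,2} = 3
So g(7) = 3.
Pile B is a plain Nim pile of size 20, so its Grundy value is 20.
Pile C is a plain Nim pile of size 14, so its Grundy value is 14.
Pile D is a plain Nim pile of size 5, so its Grundy value is 5.
By the Sprague-Grundy theorem, the Grundy value of a sum of independent games is the XOR of the component values.
Combined value = 3 XOR 20 XOR 14 XOR 5 = 28.

28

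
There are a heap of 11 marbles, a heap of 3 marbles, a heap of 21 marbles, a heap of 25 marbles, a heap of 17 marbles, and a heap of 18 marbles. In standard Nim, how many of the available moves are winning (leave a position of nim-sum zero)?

Write each in binary and XOR column by column:
  01011  (11)
  00011  (3)
  10101  (21)
  11001  (25)
  10001  (17)
  10010  (18)
  -----
  00111  (7)
The overall nim-sum is X = 7. A heap of size p has a winning move iff p XOR X < p (reduce it to p XOR X).
  11: 11 XOR 7 = 12 ≥ 11 — no move.
  3: 3 XOR 7 = 4 ≥ 3 — no move.
  21: 21 XOR 7 = 18 < 21 — winning move (to 18).
  25: 25 XOR 7 = 30 ≥ 25 — no move.
  17: 17 XOR 7 = 22 ≥ 17 — no move.
  18: 18 XOR 7 = 21 ≥ 18 — no move.
That gives 1 winning move.

1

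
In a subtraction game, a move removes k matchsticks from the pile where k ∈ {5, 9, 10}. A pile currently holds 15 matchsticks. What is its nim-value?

Build the Grundy sequence with g(k) = mex{g(k−s) : s ∈ {5, 9, 10}, s ≤ k}:
k:     0  1  2  3  4  5  6  7  8  9 10 11 12 13 14 15
g(k):  0  0  0  0  0  1  1  1  1  1  2  2  2  2  2  0
So g(15) = 0.

0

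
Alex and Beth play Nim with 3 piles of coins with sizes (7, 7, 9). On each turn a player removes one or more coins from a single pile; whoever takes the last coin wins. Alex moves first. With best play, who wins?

Alex wins

Compute the nim-sum pairwise:
7 ^ 7 = 0
0 ^ 9 = 9
The nim-sum is 9 ≠ 0, so this is an N-position: the player to move can win; Alex has a winning move.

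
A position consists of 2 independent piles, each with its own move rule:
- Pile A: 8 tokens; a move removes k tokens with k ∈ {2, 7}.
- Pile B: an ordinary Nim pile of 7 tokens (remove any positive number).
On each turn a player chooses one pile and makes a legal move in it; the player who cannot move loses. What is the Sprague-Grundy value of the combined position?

Build the Grundy sequence for pile A with g(k) = mex{g(k−s) : s ∈ {2, 7}, s ≤ k}:
g(0) = mex{} = 0
g(1) = mex{} = 0
g(2) = mex{0} = 1
g(3) = mex{0} = 1
g(4) = mex{1} = 0
g(5) = mex{1} = 0
g(6) = mex{0} = 1
g(7) = mex{0} = 1
g(8) = mex{0,1} = 2
So g(8) = 2.
Pile B is a plain Nim pile of size 7, so its Grundy value is 7.
By the Sprague-Grundy theorem, the Grundy value of a sum of independent games is the XOR of the component values.
Combined value = 2 ⊕ 7 = 5.

5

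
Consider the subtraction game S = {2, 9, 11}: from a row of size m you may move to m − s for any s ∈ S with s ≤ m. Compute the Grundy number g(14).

3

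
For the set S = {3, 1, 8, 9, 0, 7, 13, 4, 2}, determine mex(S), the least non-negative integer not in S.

The values 0, 1, 2, 3, 4 are all present; 5 is the first non-negative integer missing from the set.

5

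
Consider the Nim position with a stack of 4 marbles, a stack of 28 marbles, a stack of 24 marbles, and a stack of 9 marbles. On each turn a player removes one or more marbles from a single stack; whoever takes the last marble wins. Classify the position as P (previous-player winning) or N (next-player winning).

Nim-sum: 4 ⊕ 28 ⊕ 24 ⊕ 9 = 9.
The nim-sum is 9 ≠ 0, so this is an N-position: the player to move can win.

N-position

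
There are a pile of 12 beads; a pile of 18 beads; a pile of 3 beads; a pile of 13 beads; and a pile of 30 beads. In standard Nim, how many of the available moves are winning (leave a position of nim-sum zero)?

3

Bitwise XOR of the heap sizes:
  01100  (12)
  10010  (18)
  00011  (3)
  01101  (13)
  11110  (30)
  -----
  01110  (14)
The overall nim-sum is X = 14. A pile of size p has a winning move iff p XOR X < p (reduce it to p XOR X).
  12: 12 XOR 14 = 2 < 12 — winning move (to 2).
  18: 18 XOR 14 = 28 ≥ 18 — no move.
  3: 3 XOR 14 = 13 ≥ 3 — no move.
  13: 13 XOR 14 = 3 < 13 — winning move (to 3).
  30: 30 XOR 14 = 16 < 30 — winning move (to 16).
That gives 3 winning moves.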